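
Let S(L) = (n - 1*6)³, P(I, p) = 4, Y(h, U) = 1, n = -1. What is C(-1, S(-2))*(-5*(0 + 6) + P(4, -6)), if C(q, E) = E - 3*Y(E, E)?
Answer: 8996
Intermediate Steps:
S(L) = -343 (S(L) = (-1 - 1*6)³ = (-1 - 6)³ = (-7)³ = -343)
C(q, E) = -3 + E (C(q, E) = E - 3*1 = E - 3 = -3 + E)
C(-1, S(-2))*(-5*(0 + 6) + P(4, -6)) = (-3 - 343)*(-5*(0 + 6) + 4) = -346*(-5*6 + 4) = -346*(-30 + 4) = -346*(-26) = 8996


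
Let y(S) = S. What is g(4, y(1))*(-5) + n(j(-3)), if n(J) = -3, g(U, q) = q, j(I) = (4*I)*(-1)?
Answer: -8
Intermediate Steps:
j(I) = -4*I
g(4, y(1))*(-5) + n(j(-3)) = 1*(-5) - 3 = -5 - 3 = -8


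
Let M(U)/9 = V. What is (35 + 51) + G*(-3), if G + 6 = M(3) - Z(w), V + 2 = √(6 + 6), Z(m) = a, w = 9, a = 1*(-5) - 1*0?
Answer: 143 - 54*√3 ≈ 49.469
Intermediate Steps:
a = -5 (a = -5 + 0 = -5)
Z(m) = -5
V = -2 + 2*√3 (V = -2 + √(6 + 6) = -2 + √12 = -2 + 2*√3 ≈ 1.4641)
M(U) = -18 + 18*√3 (M(U) = 9*(-2 + 2*√3) = -18 + 18*√3)
G = -19 + 18*√3 (G = -6 + ((-18 + 18*√3) - 1*(-5)) = -6 + ((-18 + 18*√3) + 5) = -6 + (-13 + 18*√3) = -19 + 18*√3 ≈ 12.177)
(35 + 51) + G*(-3) = (35 + 51) + (-19 + 18*√3)*(-3) = 86 + (57 - 54*√3) = 143 - 54*√3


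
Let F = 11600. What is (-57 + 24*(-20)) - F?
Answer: -12137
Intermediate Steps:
(-57 + 24*(-20)) - F = (-57 + 24*(-20)) - 1*11600 = (-57 - 480) - 11600 = -537 - 11600 = -12137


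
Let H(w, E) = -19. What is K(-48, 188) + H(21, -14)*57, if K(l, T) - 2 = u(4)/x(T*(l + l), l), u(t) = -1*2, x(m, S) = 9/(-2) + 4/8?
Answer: -2161/2 ≈ -1080.5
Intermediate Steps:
x(m, S) = -4 (x(m, S) = 9*(-½) + 4*(⅛) = -9/2 + ½ = -4)
u(t) = -2
K(l, T) = 5/2 (K(l, T) = 2 - 2/(-4) = 2 - 2*(-¼) = 2 + ½ = 5/2)
K(-48, 188) + H(21, -14)*57 = 5/2 - 19*57 = 5/2 - 1083 = -2161/2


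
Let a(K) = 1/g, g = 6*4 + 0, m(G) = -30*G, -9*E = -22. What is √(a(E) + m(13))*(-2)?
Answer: -7*I*√1146/6 ≈ -39.495*I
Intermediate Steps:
E = 22/9 (E = -⅑*(-22) = 22/9 ≈ 2.4444)
g = 24 (g = 24 + 0 = 24)
a(K) = 1/24
√(a(E) + m(13))*(-2) = √(1/24 - 30*13)*(-2) = √(1/24 - 390)*(-2) = √(-9359/24)*(-2) = (7*I*√1146/12)*(-2) = -7*I*√1146/6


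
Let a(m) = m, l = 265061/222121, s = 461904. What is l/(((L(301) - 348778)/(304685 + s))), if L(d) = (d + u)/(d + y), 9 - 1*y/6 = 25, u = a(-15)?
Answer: -41654533620445/15881474691684 ≈ -2.6228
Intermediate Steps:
l = 265061/222121 (l = 265061*(1/222121) = 265061/222121 ≈ 1.1933)
u = -15
y = -96 (y = 54 - 6*25 = 54 - 150 = -96)
L(d) = (-15 + d)/(-96 + d) (L(d) = (d - 15)/(d - 96) = (-15 + d)/(-96 + d))
l/(((L(301) - 348778)/(304685 + s))) = 265061/(222121*((((-15 + 301)/(-96 + 301) - 348778)/(304685 + 461904)))) = 265061/(222121*(((286/205 - 348778)/766589))) = 265061/(222121*((((1/205)*286 - 348778)*(1/766589)))) = 265061/(222121*(((286/205 - 348778)*(1/766589)))) = 265061/(222121*((-71499204/205*1/766589))) = 265061/(222121*(-71499204/157150745)) = (265061/222121)*(-157150745/71499204) = -41654533620445/15881474691684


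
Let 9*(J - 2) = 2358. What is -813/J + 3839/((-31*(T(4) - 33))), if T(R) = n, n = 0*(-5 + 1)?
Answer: 5509/8184 ≈ 0.67314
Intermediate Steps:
J = 264 (J = 2 + (1/9)*2358 = 2 + 262 = 264)
n = 0 (n = 0*(-4) = 0)
T(R) = 0
-813/J + 3839/((-31*(T(4) - 33))) = -813/264 + 3839/((-31*(0 - 33))) = -813*1/264 + 3839/((-31*(-33))) = -271/88 + 3839/1023 = -271/88 + 3839*(1/1023) = -271/88 + 349/93 = 5509/8184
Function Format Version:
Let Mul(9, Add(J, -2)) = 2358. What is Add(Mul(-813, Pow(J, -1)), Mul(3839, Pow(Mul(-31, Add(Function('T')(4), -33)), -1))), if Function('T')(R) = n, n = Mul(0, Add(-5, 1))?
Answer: Rational(5509, 8184) ≈ 0.67314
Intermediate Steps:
J = 264 (J = Add(2, Mul(Rational(1, 9), 2358)) = Add(2, 262) = 264)
n = 0 (n = Mul(0, -4) = 0)
Function('T')(R) = 0
Add(Mul(-813, Pow(J, -1)), Mul(3839, Pow(Mul(-31, Add(Function('T')(4), -33)), -1))) = Add(Mul(-813, Pow(264, -1)), Mul(3839, Pow(Mul(-31, Add(0, -33)), -1))) = Add(Mul(-813, Rational(1, 264)), Mul(3839, Pow(Mul(-31, -33), -1))) = Add(Rational(-271, 88), Mul(3839, Pow(1023, -1))) = Add(Rational(-271, 88), Mul(3839, Rational(1, 1023))) = Add(Rational(-271, 88), Rational(349, 93)) = Rational(5509, 8184)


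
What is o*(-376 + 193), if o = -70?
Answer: 12810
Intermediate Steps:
o*(-376 + 193) = -70*(-376 + 193) = -70*(-183) = 12810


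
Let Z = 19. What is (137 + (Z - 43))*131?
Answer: 14803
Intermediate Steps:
(137 + (Z - 43))*131 = (137 + (19 - 43))*131 = (137 - 24)*131 = 113*131 = 14803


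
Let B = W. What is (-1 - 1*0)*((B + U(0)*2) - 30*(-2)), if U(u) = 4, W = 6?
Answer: -74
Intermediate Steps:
B = 6
(-1 - 1*0)*((B + U(0)*2) - 30*(-2)) = (-1 - 1*0)*((6 + 4*2) - 30*(-2)) = (-1 + 0)*((6 + 8) + 60) = -(14 + 60) = -1*74 = -74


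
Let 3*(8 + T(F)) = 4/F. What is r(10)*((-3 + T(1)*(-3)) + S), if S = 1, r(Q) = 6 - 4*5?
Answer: -252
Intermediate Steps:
T(F) = -8 + 4/(3*F) (T(F) = -8 + (4/F)/3 = -8 + 4/(3*F))
r(Q) = -14 (r(Q) = 6 - 20 = -14)
r(10)*((-3 + T(1)*(-3)) + S) = -14*((-3 + (-8 + (4/3)/1)*(-3)) + 1) = -14*((-3 + (-8 + (4/3)*1)*(-3)) + 1) = -14*((-3 + (-8 + 4/3)*(-3)) + 1) = -14*((-3 - 20/3*(-3)) + 1) = -14*((-3 + 20) + 1) = -14*(17 + 1) = -14*18 = -252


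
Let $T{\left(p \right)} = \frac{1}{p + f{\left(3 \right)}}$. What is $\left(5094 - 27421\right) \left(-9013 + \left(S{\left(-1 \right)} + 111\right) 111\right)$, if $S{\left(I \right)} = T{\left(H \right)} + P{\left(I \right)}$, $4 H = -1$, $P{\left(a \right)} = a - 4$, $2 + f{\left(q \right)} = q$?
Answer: $-64770627$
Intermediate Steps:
$f{\left(q \right)} = -2 + q$
$P{\left(a \right)} = -4 + a$ ($P{\left(a \right)} = a - 4 = -4 + a$)
$H = - \frac{1}{4}$ ($H = \frac{1}{4} \left(-1\right) = - \frac{1}{4} \approx -0.25$)
$T{\left(p \right)} = \frac{1}{1 + p}$ ($T{\left(p \right)} = \frac{1}{p + \left(-2 + 3\right)} = \frac{1}{p + 1} = \frac{1}{1 + p}$)
$S{\left(I \right)} = - \frac{8}{3} + I$ ($S{\left(I \right)} = \frac{1}{1 - \frac{1}{4}} + \left(-4 + I\right) = \frac{1}{\frac{3}{4}} + \left(-4 + I\right) = \frac{4}{3} + \left(-4 + I\right) = - \frac{8}{3} + I$)
$\left(5094 - 27421\right) \left(-9013 + \left(S{\left(-1 \right)} + 111\right) 111\right) = \left(5094 - 27421\right) \left(-9013 + \left(\left(- \frac{8}{3} - 1\right) + 111\right) 111\right) = - 22327 \left(-9013 + \left(- \frac{11}{3} + 111\right) 111\right) = - 22327 \left(-9013 + \frac{322}{3} \cdot 111\right) = - 22327 \left(-9013 + 11914\right) = \left(-22327\right) 2901 = -64770627$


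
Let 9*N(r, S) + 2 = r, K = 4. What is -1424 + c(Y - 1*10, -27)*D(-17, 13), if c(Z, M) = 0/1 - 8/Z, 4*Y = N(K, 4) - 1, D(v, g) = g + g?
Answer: -515120/367 ≈ -1403.6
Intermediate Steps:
N(r, S) = -2/9 + r/9
D(v, g) = 2*g
Y = -7/36 (Y = ((-2/9 + (⅑)*4) - 1)/4 = ((-2/9 + 4/9) - 1)/4 = (2/9 - 1)/4 = (¼)*(-7/9) = -7/36 ≈ -0.19444)
c(Z, M) = -8/Z (c(Z, M) = 0*1 - 8/Z = 0 - 8/Z = -8/Z)
-1424 + c(Y - 1*10, -27)*D(-17, 13) = -1424 + (-8/(-7/36 - 1*10))*(2*13) = -1424 - 8/(-7/36 - 10)*26 = -1424 - 8/(-367/36)*26 = -1424 - 8*(-36/367)*26 = -1424 + (288/367)*26 = -1424 + 7488/367 = -515120/367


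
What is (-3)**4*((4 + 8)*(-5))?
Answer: -4860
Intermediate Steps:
(-3)**4*((4 + 8)*(-5)) = 81*(12*(-5)) = 81*(-60) = -4860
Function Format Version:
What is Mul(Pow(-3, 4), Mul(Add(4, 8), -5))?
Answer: -4860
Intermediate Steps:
Mul(Pow(-3, 4), Mul(Add(4, 8), -5)) = Mul(81, Mul(12, -5)) = Mul(81, -60) = -4860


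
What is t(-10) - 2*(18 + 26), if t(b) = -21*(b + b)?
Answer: 332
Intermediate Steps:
t(b) = -42*b
t(-10) - 2*(18 + 26) = -42*(-10) - 2*(18 + 26) = 420 - 2*44 = 420 - 1*88 = 420 - 88 = 332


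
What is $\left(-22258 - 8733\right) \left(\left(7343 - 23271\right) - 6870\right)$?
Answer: $706532818$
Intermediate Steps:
$\left(-22258 - 8733\right) \left(\left(7343 - 23271\right) - 6870\right) = - 30991 \left(\left(7343 - 23271\right) - 6870\right) = - 30991 \left(-15928 - 6870\right) = \left(-30991\right) \left(-22798\right) = 706532818$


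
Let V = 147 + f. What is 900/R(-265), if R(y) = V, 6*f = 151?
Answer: 5400/1033 ≈ 5.2275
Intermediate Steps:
f = 151/6 (f = (⅙)*151 = 151/6 ≈ 25.167)
V = 1033/6 (V = 147 + 151/6 = 1033/6 ≈ 172.17)
R(y) = 1033/6
900/R(-265) = 900/(1033/6) = 900*(6/1033) = 5400/1033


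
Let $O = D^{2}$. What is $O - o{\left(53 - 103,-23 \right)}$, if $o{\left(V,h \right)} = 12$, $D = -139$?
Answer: $19309$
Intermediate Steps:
$O = 19321$ ($O = \left(-139\right)^{2} = 19321$)
$O - o{\left(53 - 103,-23 \right)} = 19321 - 12 = 19309$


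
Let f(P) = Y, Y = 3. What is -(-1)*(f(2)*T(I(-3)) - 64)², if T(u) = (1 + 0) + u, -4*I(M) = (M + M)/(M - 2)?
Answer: 383161/100 ≈ 3831.6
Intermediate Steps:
f(P) = 3
I(M) = -M/(2*(-2 + M)) (I(M) = -(M + M)/(4*(M - 2)) = -2*M/(4*(-2 + M)) = -M/(2*(-2 + M)))
T(u) = 1 + u
-(-1)*(f(2)*T(I(-3)) - 64)² = -(-1)*(3*(1 - 1*(-3)/(-4 + 2*(-3))) - 64)² = -(-1)*(3*(1 - 1*(-3)/(-4 - 6)) - 64)² = -(-1)*(3*(1 - 1*(-3)/(-10)) - 64)² = -(-1)*(3*(1 - 1*(-3)*(-⅒)) - 64)² = -(-1)*(3*(1 - 3/10) - 64)² = -(-1)*(3*(7/10) - 64)² = -(-1)*(21/10 - 64)² = -(-1)*(-619/10)² = -(-1)*383161/100 = -1*(-383161/100) = 383161/100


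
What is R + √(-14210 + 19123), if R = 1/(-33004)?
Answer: -1/33004 + 17*√17 ≈ 70.093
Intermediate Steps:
R = -1/33004 ≈ -3.0299e-5
R + √(-14210 + 19123) = -1/33004 + √(-14210 + 19123) = -1/33004 + √4913 = -1/33004 + 17*√17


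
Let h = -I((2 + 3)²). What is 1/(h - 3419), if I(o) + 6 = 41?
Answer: -1/3454 ≈ -0.00028952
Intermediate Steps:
I(o) = 35 (I(o) = -6 + 41 = 35)
h = -35 (h = -1*35 = -35)
1/(h - 3419) = 1/(-35 - 3419) = 1/(-3454) = -1/3454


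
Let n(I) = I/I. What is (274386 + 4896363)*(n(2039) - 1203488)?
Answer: -6222929201763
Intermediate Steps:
n(I) = 1
(274386 + 4896363)*(n(2039) - 1203488) = (274386 + 4896363)*(1 - 1203488) = 5170749*(-1203487) = -6222929201763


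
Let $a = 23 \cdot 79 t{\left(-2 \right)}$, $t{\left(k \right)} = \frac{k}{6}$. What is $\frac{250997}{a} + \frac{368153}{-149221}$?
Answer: $- \frac{113031004012}{271134557} \approx -416.88$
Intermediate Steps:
$t{\left(k \right)} = \frac{k}{6}$ ($t{\left(k \right)} = k \frac{1}{6} = \frac{k}{6}$)
$a = - \frac{1817}{3}$ ($a = 23 \cdot 79 \cdot \frac{1}{6} \left(-2\right) = 1817 \left(- \frac{1}{3}\right) = - \frac{1817}{3} \approx -605.67$)
$\frac{250997}{a} + \frac{368153}{-149221} = \frac{250997}{- \frac{1817}{3}} + \frac{368153}{-149221} = 250997 \left(- \frac{3}{1817}\right) + 368153 \left(- \frac{1}{149221}\right) = - \frac{752991}{1817} - \frac{368153}{149221} = - \frac{113031004012}{271134557}$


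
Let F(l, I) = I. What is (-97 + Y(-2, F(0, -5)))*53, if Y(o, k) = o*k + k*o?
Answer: -4081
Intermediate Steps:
Y(o, k) = 2*k*o (Y(o, k) = k*o + k*o = 2*k*o)
(-97 + Y(-2, F(0, -5)))*53 = (-97 + 2*(-5)*(-2))*53 = (-97 + 20)*53 = -77*53 = -4081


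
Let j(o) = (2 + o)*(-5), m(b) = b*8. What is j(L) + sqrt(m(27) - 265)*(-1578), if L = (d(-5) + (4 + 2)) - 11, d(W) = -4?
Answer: 35 - 11046*I ≈ 35.0 - 11046.0*I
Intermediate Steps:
m(b) = 8*b
L = -9 (L = (-4 + (4 + 2)) - 11 = (-4 + 6) - 11 = 2 - 11 = -9)
j(o) = -10 - 5*o
j(L) + sqrt(m(27) - 265)*(-1578) = (-10 - 5*(-9)) + sqrt(8*27 - 265)*(-1578) = (-10 + 45) + sqrt(216 - 265)*(-1578) = 35 + sqrt(-49)*(-1578) = 35 + (7*I)*(-1578) = 35 - 11046*I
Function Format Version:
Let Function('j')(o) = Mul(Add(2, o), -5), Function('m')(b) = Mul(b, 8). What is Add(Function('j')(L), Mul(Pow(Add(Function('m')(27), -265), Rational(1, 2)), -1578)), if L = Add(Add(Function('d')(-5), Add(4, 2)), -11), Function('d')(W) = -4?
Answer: Add(35, Mul(-11046, I)) ≈ Add(35.000, Mul(-11046., I))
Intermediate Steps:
Function('m')(b) = Mul(8, b)
L = -9 (L = Add(Add(-4, Add(4, 2)), -11) = Add(Add(-4, 6), -11) = Add(2, -11) = -9)
Function('j')(o) = Add(-10, Mul(-5, o))
Add(Function('j')(L), Mul(Pow(Add(Function('m')(27), -265), Rational(1, 2)), -1578)) = Add(Add(-10, Mul(-5, -9)), Mul(Pow(Add(Mul(8, 27), -265), Rational(1, 2)), -1578)) = Add(Add(-10, 45), Mul(Pow(Add(216, -265), Rational(1, 2)), -1578)) = Add(35, Mul(Pow(-49, Rational(1, 2)), -1578)) = Add(35, Mul(Mul(7, I), -1578)) = Add(35, Mul(-11046, I))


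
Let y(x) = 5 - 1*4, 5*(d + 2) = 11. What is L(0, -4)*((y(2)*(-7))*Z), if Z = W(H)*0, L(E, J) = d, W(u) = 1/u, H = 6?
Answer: 0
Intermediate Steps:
d = 1/5 (d = -2 + (1/5)*11 = -2 + 11/5 = 1/5 ≈ 0.20000)
L(E, J) = 1/5
Z = 0 (Z = 0/6 = (1/6)*0 = 0)
y(x) = 1 (y(x) = 5 - 4 = 1)
L(0, -4)*((y(2)*(-7))*Z) = ((1*(-7))*0)/5 = (-7*0)/5 = (1/5)*0 = 0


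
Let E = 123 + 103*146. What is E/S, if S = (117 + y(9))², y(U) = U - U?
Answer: 15161/13689 ≈ 1.1075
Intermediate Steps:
y(U) = 0
E = 15161 (E = 123 + 15038 = 15161)
S = 13689 (S = (117 + 0)² = 117² = 13689)
E/S = 15161/13689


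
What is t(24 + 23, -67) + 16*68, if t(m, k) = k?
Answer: 1021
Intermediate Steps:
t(24 + 23, -67) + 16*68 = -67 + 16*68 = -67 + 1088 = 1021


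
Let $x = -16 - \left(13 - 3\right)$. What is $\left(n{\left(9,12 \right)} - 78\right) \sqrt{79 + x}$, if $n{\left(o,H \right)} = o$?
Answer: $- 69 \sqrt{53} \approx -502.33$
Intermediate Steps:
$x = -26$ ($x = -16 - \left(13 - 3\right) = -16 - 10 = -26$)
$\left(n{\left(9,12 \right)} - 78\right) \sqrt{79 + x} = \left(9 - 78\right) \sqrt{79 - 26} = - 69 \sqrt{53}$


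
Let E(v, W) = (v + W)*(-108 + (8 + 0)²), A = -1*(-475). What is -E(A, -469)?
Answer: 264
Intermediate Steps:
A = 475
E(v, W) = -44*W - 44*v (E(v, W) = (W + v)*(-108 + 8²) = (W + v)*(-108 + 64) = (W + v)*(-44) = -44*W - 44*v)
-E(A, -469) = -(-44*(-469) - 44*475) = -(20636 - 20900) = -1*(-264) = 264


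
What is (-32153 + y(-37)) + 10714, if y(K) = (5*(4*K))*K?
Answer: 5941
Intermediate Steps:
y(K) = 20*K² (y(K) = (20*K)*K = 20*K²)
(-32153 + y(-37)) + 10714 = (-32153 + 20*(-37)²) + 10714 = (-32153 + 20*1369) + 10714 = (-32153 + 27380) + 10714 = -4773 + 10714 = 5941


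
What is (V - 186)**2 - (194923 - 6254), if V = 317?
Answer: -171508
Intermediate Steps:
(V - 186)**2 - (194923 - 6254) = (317 - 186)**2 - (194923 - 6254) = 131**2 - 1*188669 = 17161 - 188669 = -171508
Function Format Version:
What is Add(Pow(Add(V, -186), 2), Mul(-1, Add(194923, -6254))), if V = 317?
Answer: -171508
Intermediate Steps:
Add(Pow(Add(V, -186), 2), Mul(-1, Add(194923, -6254))) = Add(Pow(Add(317, -186), 2), Mul(-1, Add(194923, -6254))) = Add(Pow(131, 2), Mul(-1, 188669)) = Add(17161, -188669) = -171508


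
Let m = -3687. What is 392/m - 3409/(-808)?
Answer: 12252247/2979096 ≈ 4.1127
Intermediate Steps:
392/m - 3409/(-808) = 392/(-3687) - 3409/(-808) = 392*(-1/3687) - 3409*(-1/808) = -392/3687 + 3409/808 = 12252247/2979096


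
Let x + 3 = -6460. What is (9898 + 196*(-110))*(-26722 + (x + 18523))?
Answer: 170988244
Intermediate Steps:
x = -6463 (x = -3 - 6460 = -6463)
(9898 + 196*(-110))*(-26722 + (x + 18523)) = (9898 + 196*(-110))*(-26722 + (-6463 + 18523)) = (9898 - 21560)*(-26722 + 12060) = -11662*(-14662) = 170988244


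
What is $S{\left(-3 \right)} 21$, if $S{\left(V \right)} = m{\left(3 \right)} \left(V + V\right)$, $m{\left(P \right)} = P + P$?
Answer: $-756$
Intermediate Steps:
$m{\left(P \right)} = 2 P$
$S{\left(V \right)} = 12 V$ ($S{\left(V \right)} = 2 \cdot 3 \left(V + V\right) = 6 \cdot 2 V = 12 V$)
$S{\left(-3 \right)} 21 = 12 \left(-3\right) 21 = \left(-36\right) 21 = -756$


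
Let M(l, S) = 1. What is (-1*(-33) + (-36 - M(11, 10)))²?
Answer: 16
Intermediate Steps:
(-1*(-33) + (-36 - M(11, 10)))² = (-1*(-33) + (-36 - 1*1))² = (33 + (-36 - 1))² = (33 - 37)² = (-4)² = 16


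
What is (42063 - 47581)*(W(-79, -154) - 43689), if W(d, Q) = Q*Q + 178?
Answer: 109228810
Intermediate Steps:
W(d, Q) = 178 + Q**2 (W(d, Q) = Q**2 + 178 = 178 + Q**2)
(42063 - 47581)*(W(-79, -154) - 43689) = (42063 - 47581)*((178 + (-154)**2) - 43689) = -5518*((178 + 23716) - 43689) = -5518*(23894 - 43689) = -5518*(-19795) = 109228810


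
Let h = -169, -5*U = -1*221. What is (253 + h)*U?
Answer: 18564/5 ≈ 3712.8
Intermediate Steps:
U = 221/5 (U = -(-1)*221/5 = -1/5*(-221) = 221/5 ≈ 44.200)
(253 + h)*U = (253 - 169)*(221/5) = 84*(221/5) = 18564/5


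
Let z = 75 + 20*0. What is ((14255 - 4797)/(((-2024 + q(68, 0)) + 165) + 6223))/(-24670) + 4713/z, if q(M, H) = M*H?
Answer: 16913343503/269149700 ≈ 62.840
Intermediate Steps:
q(M, H) = H*M
z = 75 (z = 75 + 0 = 75)
((14255 - 4797)/(((-2024 + q(68, 0)) + 165) + 6223))/(-24670) + 4713/z = ((14255 - 4797)/(((-2024 + 0*68) + 165) + 6223))/(-24670) + 4713/75 = (9458/(((-2024 + 0) + 165) + 6223))*(-1/24670) + 4713*(1/75) = (9458/((-2024 + 165) + 6223))*(-1/24670) + 1571/25 = (9458/(-1859 + 6223))*(-1/24670) + 1571/25 = (9458/4364)*(-1/24670) + 1571/25 = (9458*(1/4364))*(-1/24670) + 1571/25 = (4729/2182)*(-1/24670) + 1571/25 = -4729/53829940 + 1571/25 = 16913343503/269149700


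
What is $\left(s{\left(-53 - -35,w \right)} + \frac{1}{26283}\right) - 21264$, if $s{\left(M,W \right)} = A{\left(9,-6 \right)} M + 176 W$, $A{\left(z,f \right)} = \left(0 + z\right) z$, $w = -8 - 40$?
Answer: $- \frac{819241109}{26283} \approx -31170.0$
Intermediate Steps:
$w = -48$ ($w = -8 - 40 = -48$)
$A{\left(z,f \right)} = z^{2}$ ($A{\left(z,f \right)} = z z = z^{2}$)
$s{\left(M,W \right)} = 81 M + 176 W$ ($s{\left(M,W \right)} = 9^{2} M + 176 W = 81 M + 176 W$)
$\left(s{\left(-53 - -35,w \right)} + \frac{1}{26283}\right) - 21264 = \left(\left(81 \left(-53 - -35\right) + 176 \left(-48\right)\right) + \frac{1}{26283}\right) - 21264 = \left(\left(81 \left(-53 + 35\right) - 8448\right) + \frac{1}{26283}\right) - 21264 = \left(\left(81 \left(-18\right) - 8448\right) + \frac{1}{26283}\right) - 21264 = \left(\left(-1458 - 8448\right) + \frac{1}{26283}\right) - 21264 = \left(-9906 + \frac{1}{26283}\right) - 21264 = - \frac{260359397}{26283} - 21264 = - \frac{819241109}{26283}$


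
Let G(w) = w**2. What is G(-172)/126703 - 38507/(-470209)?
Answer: 18789615477/59576890927 ≈ 0.31538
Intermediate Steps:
G(-172)/126703 - 38507/(-470209) = (-172)**2/126703 - 38507/(-470209) = 29584*(1/126703) - 38507*(-1/470209) = 29584/126703 + 38507/470209 = 18789615477/59576890927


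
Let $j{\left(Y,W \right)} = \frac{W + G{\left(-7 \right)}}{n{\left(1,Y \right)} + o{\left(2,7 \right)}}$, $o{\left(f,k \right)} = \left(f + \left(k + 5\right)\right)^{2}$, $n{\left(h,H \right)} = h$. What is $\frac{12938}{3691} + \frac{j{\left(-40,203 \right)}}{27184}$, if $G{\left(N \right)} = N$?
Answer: $\frac{17321730515}{4941555092} \approx 3.5053$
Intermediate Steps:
$o{\left(f,k \right)} = \left(5 + f + k\right)^{2}$ ($o{\left(f,k \right)} = \left(f + \left(5 + k\right)\right)^{2} = \left(5 + f + k\right)^{2}$)
$j{\left(Y,W \right)} = - \frac{7}{197} + \frac{W}{197}$ ($j{\left(Y,W \right)} = \frac{W - 7}{1 + \left(5 + 2 + 7\right)^{2}} = \frac{-7 + W}{1 + 14^{2}} = \frac{-7 + W}{1 + 196} = \frac{-7 + W}{197} = \left(-7 + W\right) \frac{1}{197} = - \frac{7}{197} + \frac{W}{197}$)
$\frac{12938}{3691} + \frac{j{\left(-40,203 \right)}}{27184} = \frac{12938}{3691} + \frac{- \frac{7}{197} + \frac{1}{197} \cdot 203}{27184} = 12938 \cdot \frac{1}{3691} + \left(- \frac{7}{197} + \frac{203}{197}\right) \frac{1}{27184} = \frac{12938}{3691} + \frac{196}{197} \cdot \frac{1}{27184} = \frac{12938}{3691} + \frac{49}{1338812} = \frac{17321730515}{4941555092}$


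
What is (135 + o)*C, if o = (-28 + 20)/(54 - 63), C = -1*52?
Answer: -63596/9 ≈ -7066.2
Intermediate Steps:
C = -52
o = 8/9 (o = -8/(-9) = -8*(-⅑) = 8/9 ≈ 0.88889)
(135 + o)*C = (135 + 8/9)*(-52) = (1223/9)*(-52) = -63596/9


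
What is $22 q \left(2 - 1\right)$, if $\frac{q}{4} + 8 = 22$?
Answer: $1232$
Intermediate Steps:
$q = 56$ ($q = -32 + 4 \cdot 22 = -32 + 88 = 56$)
$22 q \left(2 - 1\right) = 22 \cdot 56 \left(2 - 1\right) = 1232 \left(2 - 1\right) = 1232 \cdot 1 = 1232$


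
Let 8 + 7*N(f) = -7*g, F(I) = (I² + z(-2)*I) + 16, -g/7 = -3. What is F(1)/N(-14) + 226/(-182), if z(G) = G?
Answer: -5414/2821 ≈ -1.9192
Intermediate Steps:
g = 21 (g = -7*(-3) = 21)
F(I) = 16 + I² - 2*I (F(I) = (I² - 2*I) + 16 = 16 + I² - 2*I)
N(f) = -155/7 (N(f) = -8/7 + (-7*21)/7 = -8/7 + (⅐)*(-147) = -8/7 - 21 = -155/7)
F(1)/N(-14) + 226/(-182) = (16 + 1² - 2*1)/(-155/7) + 226/(-182) = (16 + 1 - 2)*(-7/155) + 226*(-1/182) = 15*(-7/155) - 113/91 = -21/31 - 113/91 = -5414/2821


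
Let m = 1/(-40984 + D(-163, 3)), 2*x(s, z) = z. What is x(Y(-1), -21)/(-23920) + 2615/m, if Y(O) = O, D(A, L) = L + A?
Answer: -5147180230379/47840 ≈ -1.0759e+8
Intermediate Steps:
D(A, L) = A + L
x(s, z) = z/2
m = -1/41144 (m = 1/(-40984 + (-163 + 3)) = 1/(-40984 - 160) = 1/(-41144) = -1/41144 ≈ -2.4305e-5)
x(Y(-1), -21)/(-23920) + 2615/m = ((½)*(-21))/(-23920) + 2615/(-1/41144) = -21/2*(-1/23920) + 2615*(-41144) = 21/47840 - 107591560 = -5147180230379/47840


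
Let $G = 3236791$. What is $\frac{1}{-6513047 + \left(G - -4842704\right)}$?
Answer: $\frac{1}{1566448} \approx 6.3839 \cdot 10^{-7}$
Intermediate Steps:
$\frac{1}{-6513047 + \left(G - -4842704\right)} = \frac{1}{-6513047 + \left(3236791 - -4842704\right)} = \frac{1}{-6513047 + \left(3236791 + 4842704\right)} = \frac{1}{-6513047 + 8079495} = \frac{1}{1566448}$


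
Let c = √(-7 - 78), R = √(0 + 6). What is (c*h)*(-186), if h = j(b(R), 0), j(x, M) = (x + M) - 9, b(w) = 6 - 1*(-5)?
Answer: -372*I*√85 ≈ -3429.7*I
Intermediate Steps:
R = √6 ≈ 2.4495
b(w) = 11 (b(w) = 6 + 5 = 11)
c = I*√85 (c = √(-85) = I*√85 ≈ 9.2195*I)
j(x, M) = -9 + M + x (j(x, M) = (M + x) - 9 = -9 + M + x)
h = 2 (h = -9 + 0 + 11 = 2)
(c*h)*(-186) = ((I*√85)*2)*(-186) = (2*I*√85)*(-186) = -372*I*√85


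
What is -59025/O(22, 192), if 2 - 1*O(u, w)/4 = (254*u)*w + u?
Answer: 59025/4291664 ≈ 0.013753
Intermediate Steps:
O(u, w) = 8 - 4*u - 1016*u*w (O(u, w) = 8 - 4*((254*u)*w + u) = 8 - 4*(254*u*w + u) = 8 - 4*(u + 254*u*w) = 8 + (-4*u - 1016*u*w) = 8 - 4*u - 1016*u*w)
-59025/O(22, 192) = -59025/(8 - 4*22 - 1016*22*192) = -59025/(8 - 88 - 4291584) = -59025/(-4291664) = -59025*(-1/4291664) = 59025/4291664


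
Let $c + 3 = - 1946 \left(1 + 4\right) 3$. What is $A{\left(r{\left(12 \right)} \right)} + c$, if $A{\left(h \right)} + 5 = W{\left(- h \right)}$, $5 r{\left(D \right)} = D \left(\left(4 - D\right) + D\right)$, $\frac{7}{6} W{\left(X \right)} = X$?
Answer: $- \frac{1022218}{35} \approx -29206.0$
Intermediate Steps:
$W{\left(X \right)} = \frac{6 X}{7}$
$r{\left(D \right)} = \frac{4 D}{5}$ ($r{\left(D \right)} = \frac{D \left(\left(4 - D\right) + D\right)}{5} = \frac{D 4}{5} = \frac{4 D}{5}$)
$A{\left(h \right)} = -5 - \frac{6 h}{7}$ ($A{\left(h \right)} = -5 + \frac{6 \left(- h\right)}{7} = -5 - \frac{6 h}{7}$)
$c = -29193$ ($c = -3 - 1946 \left(1 + 4\right) 3 = -3 - 1946 \cdot 5 \cdot 3 = -3 - 29190 = -29193$)
$A{\left(r{\left(12 \right)} \right)} + c = \left(-5 - \frac{6 \cdot \frac{4}{5} \cdot 12}{7}\right) - 29193 = \left(-5 - \frac{288}{35}\right) - 29193 = - \frac{463}{35} - 29193 = - \frac{1022218}{35}$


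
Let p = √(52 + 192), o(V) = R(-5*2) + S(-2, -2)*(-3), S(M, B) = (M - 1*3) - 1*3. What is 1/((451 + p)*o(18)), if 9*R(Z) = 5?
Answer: 451/4988633 - 2*√61/4988633 ≈ 8.7274e-5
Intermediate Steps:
S(M, B) = -6 + M (S(M, B) = (M - 3) - 3 = (-3 + M) - 3 = -6 + M)
R(Z) = 5/9 (R(Z) = (⅑)*5 = 5/9)
o(V) = 221/9 (o(V) = 5/9 + (-6 - 2)*(-3) = 5/9 - 8*(-3) = 5/9 + 24 = 221/9)
p = 2*√61 (p = √244 = 2*√61 ≈ 15.620)
1/((451 + p)*o(18)) = 1/((451 + 2*√61)*(221/9)) = (9/221)/(451 + 2*√61) = 9/(221*(451 + 2*√61))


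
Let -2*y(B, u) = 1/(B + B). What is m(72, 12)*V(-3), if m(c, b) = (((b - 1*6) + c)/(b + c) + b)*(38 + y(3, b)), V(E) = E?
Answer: -11765/8 ≈ -1470.6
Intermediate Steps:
y(B, u) = -1/(4*B) (y(B, u) = -1/(2*(B + B)) = -1/(2*B)/2 = -1/(4*B))
m(c, b) = 455*b/12 + 455*(-6 + b + c)/(12*(b + c)) (m(c, b) = (((b - 1*6) + c)/(b + c) + b)*(38 - ¼/3) = (((b - 6) + c)/(b + c) + b)*(38 - ¼*⅓) = (((-6 + b) + c)/(b + c) + b)*(38 - 1/12) = ((-6 + b + c)/(b + c) + b)*(455/12) = (b + (-6 + b + c)/(b + c))*(455/12) = 455*b/12 + 455*(-6 + b + c)/(12*(b + c)))
m(72, 12)*V(-3) = (455*(-6 + 12 + 72 + 12² + 12*72)/(12*(12 + 72)))*(-3) = ((455/12)*(-6 + 12 + 72 + 144 + 864)/84)*(-3) = ((455/12)*(1/84)*1086)*(-3) = (11765/24)*(-3) = -11765/8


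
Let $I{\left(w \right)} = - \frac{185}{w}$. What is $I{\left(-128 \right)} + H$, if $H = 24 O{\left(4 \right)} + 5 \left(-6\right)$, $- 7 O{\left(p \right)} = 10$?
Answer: $- \frac{56305}{896} \approx -62.84$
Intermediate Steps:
$O{\left(p \right)} = - \frac{10}{7}$ ($O{\left(p \right)} = \left(- \frac{1}{7}\right) 10 = - \frac{10}{7}$)
$H = - \frac{450}{7}$ ($H = 24 \left(- \frac{10}{7}\right) + 5 \left(-6\right) = - \frac{240}{7} - 30 = - \frac{450}{7} \approx -64.286$)
$I{\left(-128 \right)} + H = - \frac{185}{-128} - \frac{450}{7} = \left(-185\right) \left(- \frac{1}{128}\right) - \frac{450}{7} = \frac{185}{128} - \frac{450}{7} = - \frac{56305}{896}$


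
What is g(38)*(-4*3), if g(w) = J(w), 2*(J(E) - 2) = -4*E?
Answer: 888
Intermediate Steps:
J(E) = 2 - 2*E (J(E) = 2 + (-4*E)/2 = 2 - 2*E)
g(w) = 2 - 2*w
g(38)*(-4*3) = (2 - 2*38)*(-4*3) = (2 - 76)*(-12) = -74*(-12) = 888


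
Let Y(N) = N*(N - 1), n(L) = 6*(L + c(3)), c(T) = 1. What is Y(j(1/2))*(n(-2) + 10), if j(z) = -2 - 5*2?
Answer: 624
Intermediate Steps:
j(z) = -12 (j(z) = -2 - 10 = -12)
n(L) = 6 + 6*L (n(L) = 6*(L + 1) = 6*(1 + L) = 6 + 6*L)
Y(N) = N*(-1 + N)
Y(j(1/2))*(n(-2) + 10) = (-12*(-1 - 12))*((6 + 6*(-2)) + 10) = (-12*(-13))*((6 - 12) + 10) = 156*(-6 + 10) = 156*4 = 624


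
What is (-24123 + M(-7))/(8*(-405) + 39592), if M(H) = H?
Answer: -12065/18176 ≈ -0.66379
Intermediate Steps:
(-24123 + M(-7))/(8*(-405) + 39592) = (-24123 - 7)/(8*(-405) + 39592) = -24130/(-3240 + 39592) = -24130/36352 = -24130*1/36352 = -12065/18176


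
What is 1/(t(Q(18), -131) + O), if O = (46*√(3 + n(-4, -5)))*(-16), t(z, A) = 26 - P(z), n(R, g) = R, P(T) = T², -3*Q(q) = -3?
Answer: 25/542321 + 736*I/542321 ≈ 4.6098e-5 + 0.0013571*I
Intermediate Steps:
Q(q) = 1 (Q(q) = -⅓*(-3) = 1)
t(z, A) = 26 - z²
O = -736*I (O = (46*√(3 - 4))*(-16) = (46*√(-1))*(-16) = (46*I)*(-16) = -736*I ≈ -736.0*I)
1/(t(Q(18), -131) + O) = 1/((26 - 1*1²) - 736*I) = 1/((26 - 1*1) - 736*I) = 1/((26 - 1) - 736*I) = 1/(25 - 736*I) = (25 + 736*I)/542321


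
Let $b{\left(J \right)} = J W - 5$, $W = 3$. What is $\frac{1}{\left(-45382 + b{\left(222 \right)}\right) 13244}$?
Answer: $- \frac{1}{592284924} \approx -1.6884 \cdot 10^{-9}$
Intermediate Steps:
$b{\left(J \right)} = -5 + 3 J$ ($b{\left(J \right)} = J 3 - 5 = 3 J - 5 = -5 + 3 J$)
$\frac{1}{\left(-45382 + b{\left(222 \right)}\right) 13244} = \frac{1}{\left(-45382 + \left(-5 + 3 \cdot 222\right)\right) 13244} = \frac{1}{-45382 + \left(-5 + 666\right)} \frac{1}{13244} = \frac{1}{-45382 + 661} \cdot \frac{1}{13244} = \frac{1}{-44721} \cdot \frac{1}{13244} = \left(- \frac{1}{44721}\right) \frac{1}{13244} = - \frac{1}{592284924}$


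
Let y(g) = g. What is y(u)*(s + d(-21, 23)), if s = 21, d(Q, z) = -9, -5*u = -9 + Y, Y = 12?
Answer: -36/5 ≈ -7.2000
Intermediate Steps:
u = -3/5 (u = -(-9 + 12)/5 = -1/5*3 = -3/5 ≈ -0.60000)
y(u)*(s + d(-21, 23)) = -3*(21 - 9)/5 = -3/5*12 = -36/5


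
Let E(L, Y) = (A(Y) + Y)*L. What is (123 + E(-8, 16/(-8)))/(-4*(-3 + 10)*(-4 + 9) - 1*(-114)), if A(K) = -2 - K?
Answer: -139/26 ≈ -5.3462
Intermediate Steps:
E(L, Y) = -2*L (E(L, Y) = ((-2 - Y) + Y)*L = -2*L)
(123 + E(-8, 16/(-8)))/(-4*(-3 + 10)*(-4 + 9) - 1*(-114)) = (123 - 2*(-8))/(-4*(-3 + 10)*(-4 + 9) - 1*(-114)) = (123 + 16)/(-28*5 + 114) = 139/(-4*35 + 114) = 139/(-140 + 114) = 139/(-26) = 139*(-1/26) = -139/26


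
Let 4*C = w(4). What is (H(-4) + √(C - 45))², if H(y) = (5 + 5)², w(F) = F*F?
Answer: (100 + I*√41)² ≈ 9959.0 + 1280.6*I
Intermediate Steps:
w(F) = F²
H(y) = 100 (H(y) = 10² = 100)
C = 4 (C = (¼)*4² = (¼)*16 = 4)
(H(-4) + √(C - 45))² = (100 + √(4 - 45))² = (100 + √(-41))² = (100 + I*√41)²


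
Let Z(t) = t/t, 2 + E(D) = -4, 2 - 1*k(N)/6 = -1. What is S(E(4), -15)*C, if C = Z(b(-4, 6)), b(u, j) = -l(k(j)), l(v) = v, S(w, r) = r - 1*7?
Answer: -22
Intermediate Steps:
k(N) = 18 (k(N) = 12 - 6*(-1) = 12 + 6 = 18)
E(D) = -6 (E(D) = -2 - 4 = -6)
S(w, r) = -7 + r (S(w, r) = r - 7 = -7 + r)
b(u, j) = -18 (b(u, j) = -1*18 = -18)
Z(t) = 1
C = 1
S(E(4), -15)*C = (-7 - 15)*1 = -22*1 = -22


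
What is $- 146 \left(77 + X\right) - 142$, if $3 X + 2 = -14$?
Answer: $- \frac{31816}{3} \approx -10605.0$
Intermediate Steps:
$X = - \frac{16}{3}$ ($X = - \frac{2}{3} + \frac{1}{3} \left(-14\right) = - \frac{2}{3} - \frac{14}{3} = - \frac{16}{3} \approx -5.3333$)
$- 146 \left(77 + X\right) - 142 = - 146 \left(77 - \frac{16}{3}\right) - 142 = \left(-146\right) \frac{215}{3} - 142 = - \frac{31390}{3} - 142 = - \frac{31816}{3}$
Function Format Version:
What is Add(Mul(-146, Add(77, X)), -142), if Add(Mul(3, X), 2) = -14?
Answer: Rational(-31816, 3) ≈ -10605.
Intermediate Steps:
X = Rational(-16, 3) (X = Add(Rational(-2, 3), Mul(Rational(1, 3), -14)) = Add(Rational(-2, 3), Rational(-14, 3)) = Rational(-16, 3) ≈ -5.3333)
Add(Mul(-146, Add(77, X)), -142) = Add(Mul(-146, Add(77, Rational(-16, 3))), -142) = Add(Mul(-146, Rational(215, 3)), -142) = Add(Rational(-31390, 3), -142) = Rational(-31816, 3)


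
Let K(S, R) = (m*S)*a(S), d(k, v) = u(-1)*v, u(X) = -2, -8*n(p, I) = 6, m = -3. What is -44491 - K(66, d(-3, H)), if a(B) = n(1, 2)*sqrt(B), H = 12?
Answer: -44491 - 297*sqrt(66)/2 ≈ -45697.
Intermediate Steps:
n(p, I) = -3/4 (n(p, I) = -1/8*6 = -3/4)
d(k, v) = -2*v
a(B) = -3*sqrt(B)/4
K(S, R) = 9*S**(3/2)/4 (K(S, R) = (-3*S)*(-3*sqrt(S)/4) = 9*S**(3/2)/4)
-44491 - K(66, d(-3, H)) = -44491 - 9*66**(3/2)/4 = -44491 - 9*66*sqrt(66)/4 = -44491 - 297*sqrt(66)/2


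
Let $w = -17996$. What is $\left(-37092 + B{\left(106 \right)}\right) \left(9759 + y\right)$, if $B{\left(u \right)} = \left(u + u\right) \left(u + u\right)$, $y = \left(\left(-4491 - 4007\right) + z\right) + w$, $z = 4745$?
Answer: $-94145480$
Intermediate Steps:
$y = -21749$ ($y = \left(\left(-4491 - 4007\right) + 4745\right) - 17996 = \left(-8498 + 4745\right) - 17996 = -3753 - 17996 = -21749$)
$B{\left(u \right)} = 4 u^{2}$ ($B{\left(u \right)} = 2 u 2 u = 4 u^{2}$)
$\left(-37092 + B{\left(106 \right)}\right) \left(9759 + y\right) = \left(-37092 + 4 \cdot 106^{2}\right) \left(9759 - 21749\right) = \left(-37092 + 4 \cdot 11236\right) \left(-11990\right) = \left(-37092 + 44944\right) \left(-11990\right) = 7852 \left(-11990\right) = -94145480$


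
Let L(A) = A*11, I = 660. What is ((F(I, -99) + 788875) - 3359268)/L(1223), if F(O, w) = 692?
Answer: -2569701/13453 ≈ -191.01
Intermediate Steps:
L(A) = 11*A
((F(I, -99) + 788875) - 3359268)/L(1223) = ((692 + 788875) - 3359268)/((11*1223)) = (789567 - 3359268)/13453 = -2569701*1/13453 = -2569701/13453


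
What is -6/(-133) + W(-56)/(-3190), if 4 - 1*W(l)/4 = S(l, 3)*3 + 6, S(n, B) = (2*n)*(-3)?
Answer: 55646/42427 ≈ 1.3116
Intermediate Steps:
S(n, B) = -6*n
W(l) = -8 + 72*l (W(l) = 16 - 4*(-6*l*3 + 6) = 16 - 4*(-18*l + 6) = 16 - 4*(6 - 18*l) = 16 + (-24 + 72*l) = -8 + 72*l)
-6/(-133) + W(-56)/(-3190) = -6/(-133) + (-8 + 72*(-56))/(-3190) = -6*(-1/133) + (-8 - 4032)*(-1/3190) = 6/133 - 4040*(-1/3190) = 6/133 + 404/319 = 55646/42427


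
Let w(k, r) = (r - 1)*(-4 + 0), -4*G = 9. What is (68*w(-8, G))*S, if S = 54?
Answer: 47736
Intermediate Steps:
G = -9/4 (G = -¼*9 = -9/4 ≈ -2.2500)
w(k, r) = 4 - 4*r (w(k, r) = (-1 + r)*(-4) = 4 - 4*r)
(68*w(-8, G))*S = (68*(4 - 4*(-9/4)))*54 = (68*(4 + 9))*54 = (68*13)*54 = 884*54 = 47736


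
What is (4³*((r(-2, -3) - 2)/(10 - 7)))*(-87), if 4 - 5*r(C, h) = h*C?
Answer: 22272/5 ≈ 4454.4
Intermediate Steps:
r(C, h) = ⅘ - C*h/5 (r(C, h) = ⅘ - h*C/5 = ⅘ - C*h/5)
(4³*((r(-2, -3) - 2)/(10 - 7)))*(-87) = (4³*(((⅘ - ⅕*(-2)*(-3)) - 2)/(10 - 7)))*(-87) = (64*(((⅘ - 6/5) - 2)/3))*(-87) = (64*((-⅖ - 2)*(⅓)))*(-87) = (64*(-12/5*⅓))*(-87) = (64*(-⅘))*(-87) = -256/5*(-87) = 22272/5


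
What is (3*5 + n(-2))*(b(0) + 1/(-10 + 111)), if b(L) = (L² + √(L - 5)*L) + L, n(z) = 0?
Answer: 15/101 ≈ 0.14851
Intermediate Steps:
b(L) = L + L² + L*√(-5 + L) (b(L) = (L² + √(-5 + L)*L) + L = (L² + L*√(-5 + L)) + L = L + L² + L*√(-5 + L))
(3*5 + n(-2))*(b(0) + 1/(-10 + 111)) = (3*5 + 0)*(0*(1 + 0 + √(-5 + 0)) + 1/(-10 + 111)) = (15 + 0)*(0*(1 + 0 + √(-5)) + 1/101) = 15*(0*(1 + 0 + I*√5) + 1/101) = 15*(0*(1 + I*√5) + 1/101) = 15*(0 + 1/101) = 15*(1/101) = 15/101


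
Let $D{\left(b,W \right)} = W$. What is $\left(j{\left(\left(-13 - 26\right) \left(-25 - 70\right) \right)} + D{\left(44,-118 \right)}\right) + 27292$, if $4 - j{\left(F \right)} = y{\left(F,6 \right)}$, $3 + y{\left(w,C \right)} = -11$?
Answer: $27192$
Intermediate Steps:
$y{\left(w,C \right)} = -14$ ($y{\left(w,C \right)} = -3 - 11 = -14$)
$j{\left(F \right)} = 18$ ($j{\left(F \right)} = 4 - -14 = 4 + 14 = 18$)
$\left(j{\left(\left(-13 - 26\right) \left(-25 - 70\right) \right)} + D{\left(44,-118 \right)}\right) + 27292 = \left(18 - 118\right) + 27292 = -100 + 27292 = 27192$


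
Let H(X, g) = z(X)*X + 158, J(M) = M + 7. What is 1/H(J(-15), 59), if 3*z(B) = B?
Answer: 3/538 ≈ 0.0055762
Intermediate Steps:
z(B) = B/3
J(M) = 7 + M
H(X, g) = 158 + X²/3 (H(X, g) = (X/3)*X + 158 = X²/3 + 158 = 158 + X²/3)
1/H(J(-15), 59) = 1/(158 + (7 - 15)²/3) = 1/(158 + (⅓)*(-8)²) = 1/(158 + (⅓)*64) = 1/(158 + 64/3) = 1/(538/3) = 3/538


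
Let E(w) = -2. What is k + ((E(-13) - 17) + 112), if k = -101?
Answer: -8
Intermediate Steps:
k + ((E(-13) - 17) + 112) = -101 + ((-2 - 17) + 112) = -101 + (-19 + 112) = -101 + 93 = -8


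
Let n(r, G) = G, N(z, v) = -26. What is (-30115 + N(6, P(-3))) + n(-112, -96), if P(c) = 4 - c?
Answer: -30237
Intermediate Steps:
(-30115 + N(6, P(-3))) + n(-112, -96) = (-30115 - 26) - 96 = -30141 - 96 = -30237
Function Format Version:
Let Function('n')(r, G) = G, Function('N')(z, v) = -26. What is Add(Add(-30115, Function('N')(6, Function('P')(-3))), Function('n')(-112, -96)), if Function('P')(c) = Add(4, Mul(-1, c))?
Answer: -30237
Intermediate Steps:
Add(Add(-30115, Function('N')(6, Function('P')(-3))), Function('n')(-112, -96)) = Add(Add(-30115, -26), -96) = Add(-30141, -96) = -30237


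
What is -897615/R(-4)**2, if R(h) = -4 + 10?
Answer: -99735/4 ≈ -24934.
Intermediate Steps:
R(h) = 6
-897615/R(-4)**2 = -897615/(6**2) = -897615/36 = -897615*1/36 = -99735/4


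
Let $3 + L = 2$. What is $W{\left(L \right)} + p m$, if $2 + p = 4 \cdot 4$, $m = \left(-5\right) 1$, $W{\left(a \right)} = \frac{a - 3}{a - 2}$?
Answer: $- \frac{206}{3} \approx -68.667$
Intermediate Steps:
$L = -1$ ($L = -3 + 2 = -1$)
$W{\left(a \right)} = \frac{-3 + a}{-2 + a}$
$m = -5$
$p = 14$ ($p = -2 + 4 \cdot 4 = -2 + 16 = 14$)
$W{\left(L \right)} + p m = \frac{-3 - 1}{-2 - 1} + 14 \left(-5\right) = \frac{1}{-3} \left(-4\right) - 70 = \left(- \frac{1}{3}\right) \left(-4\right) - 70 = \frac{4}{3} - 70 = - \frac{206}{3}$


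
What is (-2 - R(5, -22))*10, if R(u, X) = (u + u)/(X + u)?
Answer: -240/17 ≈ -14.118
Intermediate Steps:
R(u, X) = 2*u/(X + u) (R(u, X) = (2*u)/(X + u) = 2*u/(X + u))
(-2 - R(5, -22))*10 = (-2 - 2*5/(-22 + 5))*10 = (-2 - 2*5/(-17))*10 = (-2 - 2*5*(-1)/17)*10 = (-2 - 1*(-10/17))*10 = (-2 + 10/17)*10 = -24/17*10 = -240/17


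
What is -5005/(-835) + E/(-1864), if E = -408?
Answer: 241750/38911 ≈ 6.2129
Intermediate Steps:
-5005/(-835) + E/(-1864) = -5005/(-835) - 408/(-1864) = -5005*(-1/835) - 408*(-1/1864) = 1001/167 + 51/233 = 241750/38911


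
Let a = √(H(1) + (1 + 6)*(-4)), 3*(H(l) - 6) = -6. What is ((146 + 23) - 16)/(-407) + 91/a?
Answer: -153/407 - 91*I*√6/12 ≈ -0.37592 - 18.575*I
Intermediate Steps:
H(l) = 4 (H(l) = 6 + (⅓)*(-6) = 6 - 2 = 4)
a = 2*I*√6 (a = √(4 + (1 + 6)*(-4)) = √(4 + 7*(-4)) = √(4 - 28) = √(-24) = 2*I*√6 ≈ 4.899*I)
((146 + 23) - 16)/(-407) + 91/a = ((146 + 23) - 16)/(-407) + 91/((2*I*√6)) = (169 - 16)*(-1/407) + 91*(-I*√6/12) = 153*(-1/407) - 91*I*√6/12 = -153/407 - 91*I*√6/12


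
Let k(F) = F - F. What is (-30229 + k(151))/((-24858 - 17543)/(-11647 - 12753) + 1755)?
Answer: -737587600/42864401 ≈ -17.207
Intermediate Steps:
k(F) = 0
(-30229 + k(151))/((-24858 - 17543)/(-11647 - 12753) + 1755) = (-30229 + 0)/((-24858 - 17543)/(-11647 - 12753) + 1755) = -30229/(-42401/(-24400) + 1755) = -30229/(-42401*(-1/24400) + 1755) = -30229/(42401/24400 + 1755) = -30229/42864401/24400 = -30229*24400/42864401 = -737587600/42864401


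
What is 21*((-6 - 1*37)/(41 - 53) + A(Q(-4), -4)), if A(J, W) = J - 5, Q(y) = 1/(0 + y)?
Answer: -35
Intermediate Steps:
Q(y) = 1/y
A(J, W) = -5 + J
21*((-6 - 1*37)/(41 - 53) + A(Q(-4), -4)) = 21*((-6 - 1*37)/(41 - 53) + (-5 + 1/(-4))) = 21*((-6 - 37)/(-12) + (-5 - ¼)) = 21*(-43*(-1/12) - 21/4) = 21*(43/12 - 21/4) = 21*(-5/3) = -35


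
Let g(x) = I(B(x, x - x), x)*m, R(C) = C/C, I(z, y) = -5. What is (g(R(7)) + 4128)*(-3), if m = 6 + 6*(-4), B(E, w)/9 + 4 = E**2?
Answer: -12654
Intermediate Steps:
B(E, w) = -36 + 9*E**2
m = -18 (m = 6 - 24 = -18)
R(C) = 1
g(x) = 90 (g(x) = -5*(-18) = 90)
(g(R(7)) + 4128)*(-3) = (90 + 4128)*(-3) = 4218*(-3) = -12654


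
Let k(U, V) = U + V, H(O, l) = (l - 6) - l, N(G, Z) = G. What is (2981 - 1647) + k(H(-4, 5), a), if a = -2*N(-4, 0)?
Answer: 1336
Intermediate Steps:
a = 8 (a = -2*(-4) = 8)
H(O, l) = -6 (H(O, l) = (-6 + l) - l = -6)
(2981 - 1647) + k(H(-4, 5), a) = (2981 - 1647) + (-6 + 8) = 1334 + 2 = 1336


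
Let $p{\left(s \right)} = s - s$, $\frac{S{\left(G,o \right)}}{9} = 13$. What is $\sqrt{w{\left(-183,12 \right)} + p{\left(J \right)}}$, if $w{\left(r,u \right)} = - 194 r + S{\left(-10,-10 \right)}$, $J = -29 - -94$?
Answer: $\sqrt{35619} \approx 188.73$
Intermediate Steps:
$S{\left(G,o \right)} = 117$ ($S{\left(G,o \right)} = 9 \cdot 13 = 117$)
$J = 65$ ($J = -29 + 94 = 65$)
$p{\left(s \right)} = 0$
$w{\left(r,u \right)} = 117 - 194 r$ ($w{\left(r,u \right)} = - 194 r + 117 = 117 - 194 r$)
$\sqrt{w{\left(-183,12 \right)} + p{\left(J \right)}} = \sqrt{\left(117 - -35502\right) + 0} = \sqrt{\left(117 + 35502\right) + 0} = \sqrt{35619 + 0} = \sqrt{35619}$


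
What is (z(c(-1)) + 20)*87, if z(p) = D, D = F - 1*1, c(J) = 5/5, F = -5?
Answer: 1218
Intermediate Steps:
c(J) = 1 (c(J) = 5*(1/5) = 1)
D = -6 (D = -5 - 1*1 = -5 - 1 = -6)
z(p) = -6
(z(c(-1)) + 20)*87 = (-6 + 20)*87 = 14*87 = 1218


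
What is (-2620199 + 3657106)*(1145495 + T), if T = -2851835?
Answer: -1769315890380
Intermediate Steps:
(-2620199 + 3657106)*(1145495 + T) = (-2620199 + 3657106)*(1145495 - 2851835) = 1036907*(-1706340) = -1769315890380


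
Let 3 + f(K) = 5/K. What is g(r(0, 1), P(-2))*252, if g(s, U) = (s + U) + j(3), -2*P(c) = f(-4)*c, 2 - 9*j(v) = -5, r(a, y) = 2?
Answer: -371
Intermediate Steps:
f(K) = -3 + 5/K
j(v) = 7/9 (j(v) = 2/9 - ⅑*(-5) = 2/9 + 5/9 = 7/9)
P(c) = 17*c/8 (P(c) = -(-3 + 5/(-4))*c/2 = -(-3 + 5*(-¼))*c/2 = -(-3 - 5/4)*c/2 = -(-17)*c/8 = 17*c/8)
g(s, U) = 7/9 + U + s (g(s, U) = (s + U) + 7/9 = (U + s) + 7/9 = 7/9 + U + s)
g(r(0, 1), P(-2))*252 = (7/9 + (17/8)*(-2) + 2)*252 = (7/9 - 17/4 + 2)*252 = -53/36*252 = -371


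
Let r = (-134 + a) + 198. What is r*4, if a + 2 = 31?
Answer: 372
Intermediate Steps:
a = 29 (a = -2 + 31 = 29)
r = 93 (r = (-134 + 29) + 198 = -105 + 198 = 93)
r*4 = 93*4 = 372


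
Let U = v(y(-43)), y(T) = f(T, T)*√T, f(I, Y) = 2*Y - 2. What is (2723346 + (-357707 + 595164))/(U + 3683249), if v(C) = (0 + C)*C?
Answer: 2960803/3350257 ≈ 0.88375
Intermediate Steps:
f(I, Y) = -2 + 2*Y
y(T) = √T*(-2 + 2*T) (y(T) = (-2 + 2*T)*√T = √T*(-2 + 2*T))
v(C) = C² (v(C) = C*C = C²)
U = -332992 (U = (2*√(-43)*(-1 - 43))² = (2*(I*√43)*(-44))² = (-88*I*√43)² = -332992)
(2723346 + (-357707 + 595164))/(U + 3683249) = (2723346 + (-357707 + 595164))/(-332992 + 3683249) = (2723346 + 237457)/3350257 = 2960803*(1/3350257) = 2960803/3350257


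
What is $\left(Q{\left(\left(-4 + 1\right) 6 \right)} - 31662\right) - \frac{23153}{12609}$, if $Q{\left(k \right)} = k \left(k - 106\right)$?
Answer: $- \frac{371106023}{12609} \approx -29432.0$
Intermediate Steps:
$Q{\left(k \right)} = k \left(-106 + k\right)$
$\left(Q{\left(\left(-4 + 1\right) 6 \right)} - 31662\right) - \frac{23153}{12609} = \left(\left(-4 + 1\right) 6 \left(-106 + \left(-4 + 1\right) 6\right) - 31662\right) - \frac{23153}{12609} = \left(\left(-3\right) 6 \left(-106 - 18\right) - 31662\right) - \frac{23153}{12609} = \left(- 18 \left(-106 - 18\right) - 31662\right) - \frac{23153}{12609} = \left(\left(-18\right) \left(-124\right) - 31662\right) - \frac{23153}{12609} = \left(2232 - 31662\right) - \frac{23153}{12609} = -29430 - \frac{23153}{12609} = - \frac{371106023}{12609}$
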